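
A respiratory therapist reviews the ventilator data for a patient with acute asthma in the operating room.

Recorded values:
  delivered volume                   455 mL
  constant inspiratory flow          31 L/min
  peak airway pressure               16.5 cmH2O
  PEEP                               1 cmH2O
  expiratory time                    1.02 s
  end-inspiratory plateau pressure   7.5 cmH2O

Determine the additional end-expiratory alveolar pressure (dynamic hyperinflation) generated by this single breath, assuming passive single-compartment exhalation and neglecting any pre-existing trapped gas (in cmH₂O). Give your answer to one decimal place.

Flow: 31 L/min ÷ 60 = 0.5167 L/s.
R = (PIP − Pplat)/V̇ = (16.5 − 7.5) / 0.5167 = 9.0/0.5167 = 17.418 cmH2O·s/L.
C = Vt/(Pplat − PEEP) = 455.0 / (7.5 − 1) = 455.0/6.5 = 70.0 mL/cmH2O.
τ = R × C = 17.418 × 0.07 L/cmH2O = 1.219 s.
Fraction remaining = e^(−Te/τ) = e^(−1.02/1.219) = 0.4331; trapped volume = 455.0 × 0.4331 = 197.06 mL.
Additional alveolar pressure from trapping ≈ V_trapped / C = 197.06 / 70.0 = 2.815 cmH2O.

2.8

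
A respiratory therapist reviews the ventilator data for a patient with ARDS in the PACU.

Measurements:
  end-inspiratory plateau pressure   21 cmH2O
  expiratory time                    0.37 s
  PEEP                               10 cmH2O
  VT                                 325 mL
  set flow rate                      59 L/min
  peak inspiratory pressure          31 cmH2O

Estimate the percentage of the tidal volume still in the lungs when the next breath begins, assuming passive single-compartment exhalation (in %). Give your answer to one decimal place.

29.2

Flow: 59 L/min ÷ 60 = 0.9833 L/s.
R = (PIP − Pplat)/V̇ = (31 − 21) / 0.9833 = 10.0/0.9833 = 10.17 cmH2O·s/L.
C = Vt/(Pplat − PEEP) = 325.0 / (21 − 10) = 325.0/11.0 = 29.545 mL/cmH2O.
τ = R × C = 10.17 × 0.02955 L/cmH2O = 0.3005 s.
Fraction remaining at end-expiration = e^(−Te/τ) = e^(−0.37/0.3005) = 0.2919 → 29.19%.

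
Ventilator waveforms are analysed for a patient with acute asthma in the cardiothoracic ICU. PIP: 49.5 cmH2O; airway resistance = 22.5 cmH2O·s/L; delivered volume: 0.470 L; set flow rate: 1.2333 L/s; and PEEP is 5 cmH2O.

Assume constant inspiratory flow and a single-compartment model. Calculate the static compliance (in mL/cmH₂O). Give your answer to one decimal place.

28.1

Equation of motion (constant flow): PIP = Vt/C + R·V̇ + PEEP.
Vt/C = PIP − R·V̇ − PEEP = 49.5 − 22.5×1.2333 − 5 = 49.5 − 27.749 − 5 = 16.751 cmH2O.
C = Vt / 16.751 = 470 / 16.751 = 28.058 mL/cmH2O.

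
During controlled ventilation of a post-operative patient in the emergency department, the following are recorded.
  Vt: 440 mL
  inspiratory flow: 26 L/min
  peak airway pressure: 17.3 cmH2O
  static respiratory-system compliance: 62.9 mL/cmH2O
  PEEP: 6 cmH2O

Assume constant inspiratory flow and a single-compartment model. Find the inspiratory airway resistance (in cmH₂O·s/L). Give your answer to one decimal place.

Flow: 26 L/min ÷ 60 = 0.4333 L/s.
Equation of motion (constant flow): PIP = Vt/C + R·V̇ + PEEP.
R·V̇ = PIP − Vt/C − PEEP = 17.3 − 440/62.9 − 6 = 17.3 − 6.995 − 6 = 4.305 cmH2O.
R = 4.305 / 0.4333 = 9.935 cmH2O·s/L.

9.9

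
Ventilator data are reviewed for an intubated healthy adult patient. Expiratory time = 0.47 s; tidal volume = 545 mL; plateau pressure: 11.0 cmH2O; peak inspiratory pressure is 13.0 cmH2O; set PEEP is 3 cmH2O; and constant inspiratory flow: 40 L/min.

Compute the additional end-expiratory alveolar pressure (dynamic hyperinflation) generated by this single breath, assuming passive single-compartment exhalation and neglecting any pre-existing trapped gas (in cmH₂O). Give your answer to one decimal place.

0.8

Flow: 40 L/min ÷ 60 = 0.6667 L/s.
R = (PIP − Pplat)/V̇ = (13.0 − 11.0) / 0.6667 = 2.0/0.6667 = 3.0 cmH2O·s/L.
C = Vt/(Pplat − PEEP) = 545.0 / (11.0 − 3) = 545.0/8.0 = 68.125 mL/cmH2O.
τ = R × C = 3.0 × 0.06813 L/cmH2O = 0.2044 s.
Fraction remaining = e^(−Te/τ) = e^(−0.47/0.2044) = 0.1003; trapped volume = 545.0 × 0.1003 = 54.664 mL.
Additional alveolar pressure from trapping ≈ V_trapped / C = 54.664 / 68.125 = 0.8024 cmH2O.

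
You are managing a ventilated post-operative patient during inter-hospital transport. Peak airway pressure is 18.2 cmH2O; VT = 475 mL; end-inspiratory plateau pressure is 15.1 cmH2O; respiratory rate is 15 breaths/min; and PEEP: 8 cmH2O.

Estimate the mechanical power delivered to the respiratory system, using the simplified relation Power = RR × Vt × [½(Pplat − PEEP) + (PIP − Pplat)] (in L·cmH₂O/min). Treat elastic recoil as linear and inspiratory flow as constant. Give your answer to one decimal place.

47.4

Per-breath work = Vt × [½(Pplat−PEEP) + (PIP−Pplat)] = 0.475 × [0.5×7.1 + 3.1] = 0.475 × 6.65 = 3.159 L·cmH2O.
Power = 15 × 3.159 = 47.385 L·cmH2O/min.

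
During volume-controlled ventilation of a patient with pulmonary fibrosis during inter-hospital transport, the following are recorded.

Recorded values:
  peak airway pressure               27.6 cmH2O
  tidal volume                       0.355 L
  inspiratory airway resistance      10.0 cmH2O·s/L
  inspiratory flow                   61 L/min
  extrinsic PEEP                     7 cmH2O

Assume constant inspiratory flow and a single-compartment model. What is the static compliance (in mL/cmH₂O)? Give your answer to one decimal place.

34.0

Flow: 61 L/min ÷ 60 = 1.0167 L/s.
Equation of motion (constant flow): PIP = Vt/C + R·V̇ + PEEP.
Vt/C = PIP − R·V̇ − PEEP = 27.6 − 10.0×1.0167 − 7 = 27.6 − 10.167 − 7 = 10.433 cmH2O.
C = Vt / 10.433 = 355 / 10.433 = 34.027 mL/cmH2O.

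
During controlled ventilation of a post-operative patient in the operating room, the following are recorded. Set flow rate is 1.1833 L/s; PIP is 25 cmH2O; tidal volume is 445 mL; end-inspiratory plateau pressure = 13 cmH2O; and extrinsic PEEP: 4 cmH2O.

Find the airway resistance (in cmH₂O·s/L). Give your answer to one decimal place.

10.1

Raw = (PIP − Pplat) / flow = (25 − 13) / 1.1833 = 12.0 / 1.1833 = 10.141 cmH2O·s/L.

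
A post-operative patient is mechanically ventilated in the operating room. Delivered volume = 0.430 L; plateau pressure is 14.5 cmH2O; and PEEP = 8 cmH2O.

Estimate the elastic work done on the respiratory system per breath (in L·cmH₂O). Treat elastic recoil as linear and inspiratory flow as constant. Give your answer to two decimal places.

Elastic work ≈ ½ × (Pplat − PEEP) × Vt = 0.5 × (14.5 − 8) × 0.430 L = 0.5 × 6.5 × 0.430 = 1.398 L·cmH2O.

1.40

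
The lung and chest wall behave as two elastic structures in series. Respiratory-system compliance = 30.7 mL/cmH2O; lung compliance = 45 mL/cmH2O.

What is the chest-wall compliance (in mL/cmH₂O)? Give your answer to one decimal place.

1/Ccw = 1/Crs − 1/CL.
1/Ccw = 1/30.7 − 1/45 = 0.01035.
Ccw = 96.618 mL/cmH2O.

96.6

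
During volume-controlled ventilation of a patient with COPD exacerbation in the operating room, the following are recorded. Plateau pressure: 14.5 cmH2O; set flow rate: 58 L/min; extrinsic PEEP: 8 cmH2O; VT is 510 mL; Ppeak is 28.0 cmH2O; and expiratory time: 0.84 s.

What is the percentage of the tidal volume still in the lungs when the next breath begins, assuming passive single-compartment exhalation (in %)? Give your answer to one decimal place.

Flow: 58 L/min ÷ 60 = 0.9667 L/s.
R = (PIP − Pplat)/V̇ = (28.0 − 14.5) / 0.9667 = 13.5/0.9667 = 13.965 cmH2O·s/L.
C = Vt/(Pplat − PEEP) = 510.0 / (14.5 − 8) = 510.0/6.5 = 78.462 mL/cmH2O.
τ = R × C = 13.965 × 0.07846 L/cmH2O = 1.096 s.
Fraction remaining at end-expiration = e^(−Te/τ) = e^(−0.84/1.096) = 0.4647 → 46.47%.

46.5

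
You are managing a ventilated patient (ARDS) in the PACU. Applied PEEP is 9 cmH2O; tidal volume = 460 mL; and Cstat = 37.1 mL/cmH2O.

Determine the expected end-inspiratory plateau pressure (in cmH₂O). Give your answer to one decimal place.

Pplat = PEEP + Vt / Cstat = 9 + 460 / 37.1 = 9 + 12.399 = 21.399 cmH2O.

21.4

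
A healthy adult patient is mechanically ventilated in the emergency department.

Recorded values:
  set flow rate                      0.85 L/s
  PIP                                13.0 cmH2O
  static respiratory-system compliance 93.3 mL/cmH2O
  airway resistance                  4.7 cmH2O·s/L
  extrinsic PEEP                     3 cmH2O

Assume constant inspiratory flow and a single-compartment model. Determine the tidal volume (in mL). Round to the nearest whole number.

560

Equation of motion (constant flow): PIP = Vt/C + R·V̇ + PEEP.
Vt/C = PIP − R·V̇ − PEEP = 13.0 − 3.995 − 3 = 6.005 cmH2O.
Vt = C × 6.005 = 93.3 × 6.005 = 560.27 mL.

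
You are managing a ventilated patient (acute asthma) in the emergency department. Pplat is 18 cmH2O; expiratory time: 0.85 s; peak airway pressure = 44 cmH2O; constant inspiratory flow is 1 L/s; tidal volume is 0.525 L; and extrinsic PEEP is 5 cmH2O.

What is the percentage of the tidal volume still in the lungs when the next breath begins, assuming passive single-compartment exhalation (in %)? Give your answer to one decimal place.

44.5

R = (PIP − Pplat)/V̇ = (44 − 18) / 1 = 26.0/1 = 26.0 cmH2O·s/L.
C = Vt/(Pplat − PEEP) = 525.0 / (18 − 5) = 525.0/13.0 = 40.385 mL/cmH2O.
τ = R × C = 26.0 × 0.04039 L/cmH2O = 1.05 s.
Fraction remaining at end-expiration = e^(−Te/τ) = e^(−0.85/1.05) = 0.4451 → 44.51%.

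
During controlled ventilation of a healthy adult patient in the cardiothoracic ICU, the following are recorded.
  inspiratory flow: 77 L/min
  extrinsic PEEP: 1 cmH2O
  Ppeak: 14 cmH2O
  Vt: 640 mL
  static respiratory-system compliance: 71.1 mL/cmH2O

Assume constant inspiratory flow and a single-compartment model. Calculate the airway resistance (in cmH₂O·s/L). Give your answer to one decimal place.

Flow: 77 L/min ÷ 60 = 1.2833 L/s.
Equation of motion (constant flow): PIP = Vt/C + R·V̇ + PEEP.
R·V̇ = PIP − Vt/C − PEEP = 14 − 640/71.1 − 1 = 14 − 9.001 − 1 = 3.999 cmH2O.
R = 3.999 / 1.2833 = 3.116 cmH2O·s/L.

3.1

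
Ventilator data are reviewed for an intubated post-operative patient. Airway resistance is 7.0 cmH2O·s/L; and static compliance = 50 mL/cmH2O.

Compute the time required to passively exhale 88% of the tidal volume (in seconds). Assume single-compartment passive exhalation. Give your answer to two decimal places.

τ = R × C = 7.0 × 50 mL/cmH2O = 7.0 × 0.050 L/cmH2O = 0.35 s.
Exhaled fraction f = 1 − e^(−t/τ) → t = −τ·ln(1 − f) = −0.35·ln(0.12) = 0.7421 s.

0.74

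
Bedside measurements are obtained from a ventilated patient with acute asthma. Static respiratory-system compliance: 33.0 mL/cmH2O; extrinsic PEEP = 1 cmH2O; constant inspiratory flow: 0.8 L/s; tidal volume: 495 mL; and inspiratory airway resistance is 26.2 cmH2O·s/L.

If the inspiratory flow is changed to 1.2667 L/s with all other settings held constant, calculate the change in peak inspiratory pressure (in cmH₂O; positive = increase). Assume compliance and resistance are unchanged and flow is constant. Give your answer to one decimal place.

12.2

PIP = Vt/C + R·V̇ + PEEP (constant-flow equation of motion).
Only the resistive term changes: ΔPIP = R × ΔV̇ = 26.2 × (1.2667 − 0.8) = 26.2 × 0.4667 = 12.228 cmH2O.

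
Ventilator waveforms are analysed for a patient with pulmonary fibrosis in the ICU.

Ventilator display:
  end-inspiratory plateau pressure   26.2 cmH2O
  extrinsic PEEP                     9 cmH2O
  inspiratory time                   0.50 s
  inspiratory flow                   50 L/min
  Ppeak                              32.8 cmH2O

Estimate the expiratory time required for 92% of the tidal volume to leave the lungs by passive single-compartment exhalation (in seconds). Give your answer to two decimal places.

Flow: 50 L/min ÷ 60 = 0.8333 L/s.
Vt = flow × Ti = 0.8333 L/s × 0.50 s × 1000 mL/L = 416.65 mL.
R = (PIP − Pplat)/V̇ = (32.8 − 26.2) / 0.8333 = 6.6/0.8333 = 7.92 cmH2O·s/L.
C = Vt/(Pplat − PEEP) = 416.65 / (26.2 − 9) = 416.65/17.2 = 24.224 mL/cmH2O.
τ = R × C = 7.92 × 0.02422 L/cmH2O = 0.1918 s.
t = −τ·ln(1 − 0.92) = −0.1918·ln(0.08) = 0.4844 s.

0.48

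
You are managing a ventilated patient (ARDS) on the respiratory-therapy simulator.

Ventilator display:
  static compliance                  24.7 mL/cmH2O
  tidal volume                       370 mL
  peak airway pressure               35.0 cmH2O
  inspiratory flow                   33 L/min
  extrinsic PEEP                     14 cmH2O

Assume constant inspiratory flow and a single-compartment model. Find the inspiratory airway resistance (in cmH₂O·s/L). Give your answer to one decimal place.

10.9

Flow: 33 L/min ÷ 60 = 0.55 L/s.
Equation of motion (constant flow): PIP = Vt/C + R·V̇ + PEEP.
R·V̇ = PIP − Vt/C − PEEP = 35.0 − 370/24.7 − 14 = 35.0 − 14.98 − 14 = 6.02 cmH2O.
R = 6.02 / 0.55 = 10.945 cmH2O·s/L.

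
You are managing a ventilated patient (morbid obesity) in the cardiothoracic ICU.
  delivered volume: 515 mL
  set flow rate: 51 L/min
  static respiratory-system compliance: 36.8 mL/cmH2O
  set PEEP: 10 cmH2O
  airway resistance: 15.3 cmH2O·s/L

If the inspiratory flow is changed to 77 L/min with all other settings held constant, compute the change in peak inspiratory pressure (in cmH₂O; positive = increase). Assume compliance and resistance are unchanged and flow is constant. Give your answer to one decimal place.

Flow: 51 L/min ÷ 60 = 0.85 L/s.
New flow: 77 L/min ÷ 60 = 1.2833 L/s.
PIP = Vt/C + R·V̇ + PEEP (constant-flow equation of motion).
Only the resistive term changes: ΔPIP = R × ΔV̇ = 15.3 × (1.2833 − 0.85) = 15.3 × 0.4333 = 6.629 cmH2O.

6.6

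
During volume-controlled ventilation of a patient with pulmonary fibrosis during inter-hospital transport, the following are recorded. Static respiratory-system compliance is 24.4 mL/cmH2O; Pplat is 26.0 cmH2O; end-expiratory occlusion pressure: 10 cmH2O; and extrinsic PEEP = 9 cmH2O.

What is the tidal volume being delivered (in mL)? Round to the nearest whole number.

End-expiratory occlusion gives total PEEP = 10 cmH2O (intrinsic PEEP = 10 − 9 = 1). Use total PEEP for the elastic gradient.
Vt = Cstat × (Pplat − PEEPtotal) = 24.4 × (26.0 − 10) = 24.4 × 16.0 = 390.4 mL.

390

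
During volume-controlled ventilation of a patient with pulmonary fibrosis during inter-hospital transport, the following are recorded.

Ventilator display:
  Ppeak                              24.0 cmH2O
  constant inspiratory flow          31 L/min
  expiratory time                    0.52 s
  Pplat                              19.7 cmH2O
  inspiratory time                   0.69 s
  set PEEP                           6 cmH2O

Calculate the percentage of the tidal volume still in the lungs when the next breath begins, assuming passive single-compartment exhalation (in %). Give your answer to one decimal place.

Flow: 31 L/min ÷ 60 = 0.5167 L/s.
Vt = flow × Ti = 0.5167 L/s × 0.69 s × 1000 mL/L = 356.52 mL.
R = (PIP − Pplat)/V̇ = (24.0 − 19.7) / 0.5167 = 4.3/0.5167 = 8.322 cmH2O·s/L.
C = Vt/(Pplat − PEEP) = 356.52 / (19.7 − 6) = 356.52/13.7 = 26.023 mL/cmH2O.
τ = R × C = 8.322 × 0.02602 L/cmH2O = 0.2165 s.
Fraction remaining at end-expiration = e^(−Te/τ) = e^(−0.52/0.2165) = 0.09055 → 9.055%.

9.1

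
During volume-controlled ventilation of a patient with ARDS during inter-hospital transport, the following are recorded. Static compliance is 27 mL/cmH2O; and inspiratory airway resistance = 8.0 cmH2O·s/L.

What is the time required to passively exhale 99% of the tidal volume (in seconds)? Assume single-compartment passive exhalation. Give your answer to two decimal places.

τ = R × C = 8.0 × 27 mL/cmH2O = 8.0 × 0.027 L/cmH2O = 0.216 s.
Exhaled fraction f = 1 − e^(−t/τ) → t = −τ·ln(1 − f) = −0.216·ln(0.01) = 0.9947 s.

0.99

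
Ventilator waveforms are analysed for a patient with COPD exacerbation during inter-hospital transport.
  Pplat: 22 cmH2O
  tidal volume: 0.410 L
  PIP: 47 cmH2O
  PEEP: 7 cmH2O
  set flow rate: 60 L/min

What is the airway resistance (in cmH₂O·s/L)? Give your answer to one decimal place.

25.0

Flow: 60 L/min ÷ 60 = 1 L/s.
Raw = (PIP − Pplat) / flow = (47 − 22) / 1 = 25.0 / 1 = 25.0 cmH2O·s/L.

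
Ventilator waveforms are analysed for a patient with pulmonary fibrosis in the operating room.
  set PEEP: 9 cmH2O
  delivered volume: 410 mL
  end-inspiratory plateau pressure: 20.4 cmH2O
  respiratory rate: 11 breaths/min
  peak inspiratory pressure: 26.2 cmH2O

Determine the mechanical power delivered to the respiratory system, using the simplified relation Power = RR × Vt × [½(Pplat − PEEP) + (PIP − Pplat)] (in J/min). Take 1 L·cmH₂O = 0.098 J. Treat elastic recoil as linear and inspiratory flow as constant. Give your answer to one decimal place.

Per-breath work = Vt × [½(Pplat−PEEP) + (PIP−Pplat)] = 0.410 × [0.5×11.4 + 5.8] = 0.410 × 11.5 = 4.715 L·cmH2O.
Power = 11 × 4.715 = 51.865 L·cmH2O/min.
× 0.098 J/(L·cmH2O) → 5.083 J/min.

5.1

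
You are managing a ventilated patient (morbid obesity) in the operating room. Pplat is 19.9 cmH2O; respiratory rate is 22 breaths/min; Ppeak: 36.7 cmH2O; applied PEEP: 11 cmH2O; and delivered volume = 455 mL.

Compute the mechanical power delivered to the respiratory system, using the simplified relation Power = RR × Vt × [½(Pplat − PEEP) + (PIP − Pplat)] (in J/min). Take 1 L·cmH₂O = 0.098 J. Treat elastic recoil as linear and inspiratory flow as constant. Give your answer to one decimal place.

Per-breath work = Vt × [½(Pplat−PEEP) + (PIP−Pplat)] = 0.455 × [0.5×8.9 + 16.8] = 0.455 × 21.25 = 9.669 L·cmH2O.
Power = 22 × 9.669 = 212.72 L·cmH2O/min.
× 0.098 J/(L·cmH2O) → 20.847 J/min.

20.8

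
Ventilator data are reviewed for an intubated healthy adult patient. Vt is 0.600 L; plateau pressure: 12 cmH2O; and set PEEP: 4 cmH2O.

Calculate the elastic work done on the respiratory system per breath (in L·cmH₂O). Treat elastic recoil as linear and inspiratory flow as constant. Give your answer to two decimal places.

Elastic work ≈ ½ × (Pplat − PEEP) × Vt = 0.5 × (12 − 4) × 0.600 L = 0.5 × 8.0 × 0.600 = 2.4 L·cmH2O.

2.40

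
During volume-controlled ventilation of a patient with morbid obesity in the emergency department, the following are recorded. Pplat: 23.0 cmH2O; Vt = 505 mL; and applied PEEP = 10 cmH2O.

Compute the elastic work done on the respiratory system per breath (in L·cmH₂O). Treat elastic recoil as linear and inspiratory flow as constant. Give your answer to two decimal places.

3.28

Elastic work ≈ ½ × (Pplat − PEEP) × Vt = 0.5 × (23.0 − 10) × 0.505 L = 0.5 × 13.0 × 0.505 = 3.283 L·cmH2O.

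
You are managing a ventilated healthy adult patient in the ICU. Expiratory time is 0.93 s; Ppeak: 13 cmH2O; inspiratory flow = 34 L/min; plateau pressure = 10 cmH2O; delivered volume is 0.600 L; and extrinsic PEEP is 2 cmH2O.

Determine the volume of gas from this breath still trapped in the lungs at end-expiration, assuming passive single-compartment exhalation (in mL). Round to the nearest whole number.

58

Flow: 34 L/min ÷ 60 = 0.5667 L/s.
R = (PIP − Pplat)/V̇ = (13 − 10) / 0.5667 = 3.0/0.5667 = 5.294 cmH2O·s/L.
C = Vt/(Pplat − PEEP) = 600.0 / (10 − 2) = 600.0/8.0 = 75.0 mL/cmH2O.
τ = R × C = 5.294 × 0.075 L/cmH2O = 0.3971 s.
Fraction remaining = e^(−Te/τ) = e^(−0.93/0.3971) = 0.09614.
Trapped volume = 600.0 × 0.09614 = 57.684 mL.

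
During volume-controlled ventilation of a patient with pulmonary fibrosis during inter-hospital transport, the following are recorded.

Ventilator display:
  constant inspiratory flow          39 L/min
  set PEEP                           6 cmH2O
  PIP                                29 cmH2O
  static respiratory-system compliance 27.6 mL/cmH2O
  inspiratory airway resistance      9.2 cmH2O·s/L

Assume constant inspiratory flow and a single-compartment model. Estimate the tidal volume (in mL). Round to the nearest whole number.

Flow: 39 L/min ÷ 60 = 0.65 L/s.
Equation of motion (constant flow): PIP = Vt/C + R·V̇ + PEEP.
Vt/C = PIP − R·V̇ − PEEP = 29 − 5.98 − 6 = 17.02 cmH2O.
Vt = C × 17.02 = 27.6 × 17.02 = 469.75 mL.

470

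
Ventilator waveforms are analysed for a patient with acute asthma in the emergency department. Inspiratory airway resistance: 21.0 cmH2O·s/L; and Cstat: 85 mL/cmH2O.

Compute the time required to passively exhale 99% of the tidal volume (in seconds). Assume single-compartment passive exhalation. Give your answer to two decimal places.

8.22

τ = R × C = 21.0 × 85 mL/cmH2O = 21.0 × 0.085 L/cmH2O = 1.785 s.
Exhaled fraction f = 1 − e^(−t/τ) → t = −τ·ln(1 − f) = −1.785·ln(0.01) = 8.22 s.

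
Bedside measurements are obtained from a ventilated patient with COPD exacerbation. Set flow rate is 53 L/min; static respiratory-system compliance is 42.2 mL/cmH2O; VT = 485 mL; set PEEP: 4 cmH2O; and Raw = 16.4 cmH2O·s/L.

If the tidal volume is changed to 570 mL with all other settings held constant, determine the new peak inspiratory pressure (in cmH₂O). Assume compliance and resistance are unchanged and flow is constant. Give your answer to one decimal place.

Flow: 53 L/min ÷ 60 = 0.8833 L/s.
PIP = Vt/C + R·V̇ + PEEP (constant-flow equation of motion).
Only the elastic term changes: ΔPIP = ΔVt / C = (570 − 485) / 42.2 = 2.014 cmH2O.
Original PIP = 485/42.2 + 16.4×0.8833 + 4 = 29.979 cmH2O; new PIP = 29.979 + (2.014) = 31.993 cmH2O.

32.0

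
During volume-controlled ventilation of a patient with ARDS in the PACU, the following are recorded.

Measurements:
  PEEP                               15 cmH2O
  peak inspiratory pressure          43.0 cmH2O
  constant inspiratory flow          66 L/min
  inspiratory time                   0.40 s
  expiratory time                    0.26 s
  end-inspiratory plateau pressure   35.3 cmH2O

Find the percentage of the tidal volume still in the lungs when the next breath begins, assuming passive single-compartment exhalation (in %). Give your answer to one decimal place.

18.0

Flow: 66 L/min ÷ 60 = 1.1 L/s.
Vt = flow × Ti = 1.1 L/s × 0.40 s × 1000 mL/L = 440.0 mL.
R = (PIP − Pplat)/V̇ = (43.0 − 35.3) / 1.1 = 7.7/1.1 = 7.0 cmH2O·s/L.
C = Vt/(Pplat − PEEP) = 440.0 / (35.3 − 15) = 440.0/20.3 = 21.675 mL/cmH2O.
τ = R × C = 7.0 × 0.02168 L/cmH2O = 0.1518 s.
Fraction remaining at end-expiration = e^(−Te/τ) = e^(−0.26/0.1518) = 0.1804 → 18.04%.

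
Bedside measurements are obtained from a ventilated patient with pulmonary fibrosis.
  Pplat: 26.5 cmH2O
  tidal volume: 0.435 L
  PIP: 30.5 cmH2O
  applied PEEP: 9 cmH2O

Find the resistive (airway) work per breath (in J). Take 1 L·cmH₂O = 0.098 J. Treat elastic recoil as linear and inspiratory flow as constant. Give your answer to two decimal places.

0.17

With constant inspiratory flow the resistive pressure is constant at PIP − Pplat = 30.5 − 26.5 = 4.0 cmH2O, so resistive work = 4.0 × 0.435 = 1.74 L·cmH2O.
× 0.098 J/(L·cmH2O) → 0.1705 J.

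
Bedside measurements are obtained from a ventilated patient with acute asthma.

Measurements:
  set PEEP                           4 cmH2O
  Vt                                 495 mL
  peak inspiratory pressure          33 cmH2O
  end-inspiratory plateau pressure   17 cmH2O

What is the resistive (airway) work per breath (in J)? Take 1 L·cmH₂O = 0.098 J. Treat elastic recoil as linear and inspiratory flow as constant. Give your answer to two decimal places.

0.78

With constant inspiratory flow the resistive pressure is constant at PIP − Pplat = 33 − 17 = 16.0 cmH2O, so resistive work = 16.0 × 0.495 = 7.92 L·cmH2O.
× 0.098 J/(L·cmH2O) → 0.7762 J.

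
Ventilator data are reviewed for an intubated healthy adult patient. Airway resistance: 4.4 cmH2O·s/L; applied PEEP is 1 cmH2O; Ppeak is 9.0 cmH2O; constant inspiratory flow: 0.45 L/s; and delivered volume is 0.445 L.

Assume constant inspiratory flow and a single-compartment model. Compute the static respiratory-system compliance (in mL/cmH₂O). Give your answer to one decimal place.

73.9

Equation of motion (constant flow): PIP = Vt/C + R·V̇ + PEEP.
Vt/C = PIP − R·V̇ − PEEP = 9.0 − 4.4×0.45 − 1 = 9.0 − 1.98 − 1 = 6.02 cmH2O.
C = Vt / 6.02 = 445 / 6.02 = 73.92 mL/cmH2O.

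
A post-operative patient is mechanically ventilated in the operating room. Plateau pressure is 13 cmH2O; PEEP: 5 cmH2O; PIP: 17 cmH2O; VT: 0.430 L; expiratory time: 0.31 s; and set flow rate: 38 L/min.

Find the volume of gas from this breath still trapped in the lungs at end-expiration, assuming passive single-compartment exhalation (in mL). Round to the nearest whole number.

Flow: 38 L/min ÷ 60 = 0.6333 L/s.
R = (PIP − Pplat)/V̇ = (17 − 13) / 0.6333 = 4.0/0.6333 = 6.316 cmH2O·s/L.
C = Vt/(Pplat − PEEP) = 430.0 / (13 − 5) = 430.0/8.0 = 53.75 mL/cmH2O.
τ = R × C = 6.316 × 0.05375 L/cmH2O = 0.3395 s.
Fraction remaining = e^(−Te/τ) = e^(−0.31/0.3395) = 0.4013.
Trapped volume = 430.0 × 0.4013 = 172.56 mL.

173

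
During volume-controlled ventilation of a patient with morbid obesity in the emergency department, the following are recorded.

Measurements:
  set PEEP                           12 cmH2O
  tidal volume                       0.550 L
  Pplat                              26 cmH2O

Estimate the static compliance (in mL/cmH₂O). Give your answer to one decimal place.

Cstat = Vt / (Pplat − PEEP) = 550 / (26 − 12) = 550 / 14.0 = 39.286 mL/cmH2O.

39.3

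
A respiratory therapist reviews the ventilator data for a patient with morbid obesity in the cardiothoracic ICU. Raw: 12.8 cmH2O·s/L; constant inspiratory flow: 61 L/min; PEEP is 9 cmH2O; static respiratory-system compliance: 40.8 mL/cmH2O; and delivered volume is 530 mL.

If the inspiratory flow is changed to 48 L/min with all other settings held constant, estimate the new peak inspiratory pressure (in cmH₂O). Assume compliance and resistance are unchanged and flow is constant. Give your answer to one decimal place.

Flow: 61 L/min ÷ 60 = 1.0167 L/s.
New flow: 48 L/min ÷ 60 = 0.8 L/s.
PIP = Vt/C + R·V̇ + PEEP (constant-flow equation of motion).
Only the resistive term changes: ΔPIP = R × ΔV̇ = 12.8 × (0.8 − 1.0167) = 12.8 × -0.2167 = -2.774 cmH2O.
Original PIP = 530/40.8 + 12.8×1.0167 + 9 = 35.004 cmH2O; new PIP = 35.004 + (-2.774) = 32.23 cmH2O.

32.2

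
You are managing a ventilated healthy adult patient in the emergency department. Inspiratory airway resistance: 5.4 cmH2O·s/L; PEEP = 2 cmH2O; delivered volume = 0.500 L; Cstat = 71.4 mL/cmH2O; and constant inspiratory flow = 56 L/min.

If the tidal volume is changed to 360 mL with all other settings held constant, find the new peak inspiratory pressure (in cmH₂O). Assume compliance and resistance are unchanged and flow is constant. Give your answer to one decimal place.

Flow: 56 L/min ÷ 60 = 0.9333 L/s.
PIP = Vt/C + R·V̇ + PEEP (constant-flow equation of motion).
Only the elastic term changes: ΔPIP = ΔVt / C = (360 − 500) / 71.4 = -1.961 cmH2O.
Original PIP = 500/71.4 + 5.4×0.9333 + 2 = 14.043 cmH2O; new PIP = 14.043 + (-1.961) = 12.082 cmH2O.

12.1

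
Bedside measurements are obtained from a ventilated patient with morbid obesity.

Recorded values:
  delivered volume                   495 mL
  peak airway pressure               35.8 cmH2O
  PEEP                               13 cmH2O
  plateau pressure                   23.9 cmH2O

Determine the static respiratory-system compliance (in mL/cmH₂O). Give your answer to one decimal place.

45.4

Cstat = Vt / (Pplat − PEEP) = 495 / (23.9 − 13) = 495 / 10.9 = 45.413 mL/cmH2O.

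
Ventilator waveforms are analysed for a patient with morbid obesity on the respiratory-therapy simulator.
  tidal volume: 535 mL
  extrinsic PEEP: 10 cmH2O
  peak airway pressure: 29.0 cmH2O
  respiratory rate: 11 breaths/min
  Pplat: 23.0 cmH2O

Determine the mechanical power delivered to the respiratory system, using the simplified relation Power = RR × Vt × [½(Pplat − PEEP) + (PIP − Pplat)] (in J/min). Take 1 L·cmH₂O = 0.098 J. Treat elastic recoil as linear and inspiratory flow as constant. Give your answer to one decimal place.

Per-breath work = Vt × [½(Pplat−PEEP) + (PIP−Pplat)] = 0.535 × [0.5×13.0 + 6.0] = 0.535 × 12.5 = 6.688 L·cmH2O.
Power = 11 × 6.688 = 73.568 L·cmH2O/min.
× 0.098 J/(L·cmH2O) → 7.21 J/min.

7.2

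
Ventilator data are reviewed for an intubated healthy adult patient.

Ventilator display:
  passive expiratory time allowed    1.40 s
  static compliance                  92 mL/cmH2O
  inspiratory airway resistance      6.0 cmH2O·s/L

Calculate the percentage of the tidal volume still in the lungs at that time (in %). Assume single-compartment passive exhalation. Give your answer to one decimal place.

7.9

τ = R × C = 6.0 × 92 mL/cmH2O = 6.0 × 0.092 L/cmH2O = 0.552 s.
Passive exhalation: V(t)/V₀ = e^(−t/τ) = e^(−1.40/0.552) = 0.07916.
Fraction remaining = 0.07916 → 7.916%.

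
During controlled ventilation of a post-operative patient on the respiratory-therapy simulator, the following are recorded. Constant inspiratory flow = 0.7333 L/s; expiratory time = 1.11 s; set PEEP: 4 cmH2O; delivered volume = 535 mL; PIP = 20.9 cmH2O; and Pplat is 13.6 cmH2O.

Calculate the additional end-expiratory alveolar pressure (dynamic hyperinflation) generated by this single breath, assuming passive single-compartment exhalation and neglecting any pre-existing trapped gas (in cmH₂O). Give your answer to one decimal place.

R = (PIP − Pplat)/V̇ = (20.9 − 13.6) / 0.7333 = 7.3/0.7333 = 9.955 cmH2O·s/L.
C = Vt/(Pplat − PEEP) = 535.0 / (13.6 − 4) = 535.0/9.6 = 55.729 mL/cmH2O.
τ = R × C = 9.955 × 0.05573 L/cmH2O = 0.5548 s.
Fraction remaining = e^(−Te/τ) = e^(−1.11/0.5548) = 0.1352; trapped volume = 535.0 × 0.1352 = 72.332 mL.
Additional alveolar pressure from trapping ≈ V_trapped / C = 72.332 / 55.729 = 1.298 cmH2O.

1.3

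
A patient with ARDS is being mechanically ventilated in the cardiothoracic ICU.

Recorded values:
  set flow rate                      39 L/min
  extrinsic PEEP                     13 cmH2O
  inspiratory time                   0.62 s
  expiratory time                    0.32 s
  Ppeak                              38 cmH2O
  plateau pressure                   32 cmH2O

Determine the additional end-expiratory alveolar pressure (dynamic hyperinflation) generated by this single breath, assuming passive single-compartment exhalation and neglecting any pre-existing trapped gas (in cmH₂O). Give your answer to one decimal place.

Flow: 39 L/min ÷ 60 = 0.65 L/s.
Vt = flow × Ti = 0.65 L/s × 0.62 s × 1000 mL/L = 403.0 mL.
R = (PIP − Pplat)/V̇ = (38 − 32) / 0.65 = 6.0/0.65 = 9.231 cmH2O·s/L.
C = Vt/(Pplat − PEEP) = 403.0 / (32 − 13) = 403.0/19.0 = 21.211 mL/cmH2O.
τ = R × C = 9.231 × 0.02121 L/cmH2O = 0.1958 s.
Fraction remaining = e^(−Te/τ) = e^(−0.32/0.1958) = 0.1951; trapped volume = 403.0 × 0.1951 = 78.625 mL.
Additional alveolar pressure from trapping ≈ V_trapped / C = 78.625 / 21.211 = 3.707 cmH2O.

3.7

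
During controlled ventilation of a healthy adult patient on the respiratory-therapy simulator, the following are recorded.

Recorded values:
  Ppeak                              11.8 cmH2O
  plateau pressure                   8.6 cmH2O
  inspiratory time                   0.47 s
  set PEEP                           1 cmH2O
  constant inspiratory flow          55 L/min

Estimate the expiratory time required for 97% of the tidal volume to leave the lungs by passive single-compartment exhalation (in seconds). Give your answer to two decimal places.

0.69

Flow: 55 L/min ÷ 60 = 0.9167 L/s.
Vt = flow × Ti = 0.9167 L/s × 0.47 s × 1000 mL/L = 430.85 mL.
R = (PIP − Pplat)/V̇ = (11.8 − 8.6) / 0.9167 = 3.2/0.9167 = 3.491 cmH2O·s/L.
C = Vt/(Pplat − PEEP) = 430.85 / (8.6 − 1) = 430.85/7.6 = 56.691 mL/cmH2O.
τ = R × C = 3.491 × 0.05669 L/cmH2O = 0.1979 s.
t = −τ·ln(1 − 0.97) = −0.1979·ln(0.03) = 0.6939 s.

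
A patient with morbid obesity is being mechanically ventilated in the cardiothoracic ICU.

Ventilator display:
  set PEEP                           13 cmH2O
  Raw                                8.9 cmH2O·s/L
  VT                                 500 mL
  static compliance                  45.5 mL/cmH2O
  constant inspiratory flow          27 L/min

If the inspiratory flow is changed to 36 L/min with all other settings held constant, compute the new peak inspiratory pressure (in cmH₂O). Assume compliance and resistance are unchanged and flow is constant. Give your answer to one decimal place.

Flow: 27 L/min ÷ 60 = 0.45 L/s.
New flow: 36 L/min ÷ 60 = 0.6 L/s.
PIP = Vt/C + R·V̇ + PEEP (constant-flow equation of motion).
Only the resistive term changes: ΔPIP = R × ΔV̇ = 8.9 × (0.6 − 0.45) = 8.9 × 0.15 = 1.335 cmH2O.
Original PIP = 500/45.5 + 8.9×0.45 + 13 = 27.994 cmH2O; new PIP = 27.994 + (1.335) = 29.329 cmH2O.

29.3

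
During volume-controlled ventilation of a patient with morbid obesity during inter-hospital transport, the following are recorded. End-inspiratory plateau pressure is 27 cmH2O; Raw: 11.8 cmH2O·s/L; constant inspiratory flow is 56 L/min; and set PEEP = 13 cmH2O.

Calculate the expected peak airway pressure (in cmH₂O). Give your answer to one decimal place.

Flow: 56 L/min ÷ 60 = 0.9333 L/s.
PIP = Pplat + Raw × flow = 27 + 11.8 × 0.9333 = 27 + 11.013 = 38.013 cmH2O.

38.0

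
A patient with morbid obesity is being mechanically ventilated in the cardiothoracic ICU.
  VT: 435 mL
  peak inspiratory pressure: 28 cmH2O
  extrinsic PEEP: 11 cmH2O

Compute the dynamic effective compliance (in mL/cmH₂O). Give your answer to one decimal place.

25.6

Dynamic compliance = Vt / (PIP − PEEP) = 435 / (28 − 11) = 435 / 17.0 = 25.588 mL/cmH2O.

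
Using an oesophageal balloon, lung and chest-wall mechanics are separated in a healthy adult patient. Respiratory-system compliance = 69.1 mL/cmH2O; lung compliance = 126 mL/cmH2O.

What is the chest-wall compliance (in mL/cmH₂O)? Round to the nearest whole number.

1/Ccw = 1/Crs − 1/CL.
1/Ccw = 1/69.1 − 1/126 = 0.006535.
Ccw = 153.02 mL/cmH2O.

153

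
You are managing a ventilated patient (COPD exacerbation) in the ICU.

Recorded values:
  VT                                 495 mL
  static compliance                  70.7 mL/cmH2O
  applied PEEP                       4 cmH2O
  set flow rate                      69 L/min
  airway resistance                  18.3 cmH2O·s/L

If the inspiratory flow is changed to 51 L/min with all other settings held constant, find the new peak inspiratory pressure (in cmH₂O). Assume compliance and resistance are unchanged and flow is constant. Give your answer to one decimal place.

Flow: 69 L/min ÷ 60 = 1.15 L/s.
New flow: 51 L/min ÷ 60 = 0.85 L/s.
PIP = Vt/C + R·V̇ + PEEP (constant-flow equation of motion).
Only the resistive term changes: ΔPIP = R × ΔV̇ = 18.3 × (0.85 − 1.15) = 18.3 × -0.3 = -5.49 cmH2O.
Original PIP = 495/70.7 + 18.3×1.15 + 4 = 32.046 cmH2O; new PIP = 32.046 + (-5.49) = 26.556 cmH2O.

26.6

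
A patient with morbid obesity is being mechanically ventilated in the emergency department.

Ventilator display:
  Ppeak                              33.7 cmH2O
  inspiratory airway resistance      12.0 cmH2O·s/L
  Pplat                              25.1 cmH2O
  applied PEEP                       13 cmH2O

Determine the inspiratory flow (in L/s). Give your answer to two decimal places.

flow = (PIP − Pplat) / Raw = 8.6 / 12.0 = 0.7167 L/s.

0.72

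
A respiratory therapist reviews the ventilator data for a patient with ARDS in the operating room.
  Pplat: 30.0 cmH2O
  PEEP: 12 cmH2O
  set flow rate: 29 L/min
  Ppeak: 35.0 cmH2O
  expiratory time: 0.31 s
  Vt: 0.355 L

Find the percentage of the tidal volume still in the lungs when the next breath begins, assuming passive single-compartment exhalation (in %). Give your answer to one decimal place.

21.9

Flow: 29 L/min ÷ 60 = 0.4833 L/s.
R = (PIP − Pplat)/V̇ = (35.0 − 30.0) / 0.4833 = 5.0/0.4833 = 10.346 cmH2O·s/L.
C = Vt/(Pplat − PEEP) = 355.0 / (30.0 − 12) = 355.0/18.0 = 19.722 mL/cmH2O.
τ = R × C = 10.346 × 0.01972 L/cmH2O = 0.204 s.
Fraction remaining at end-expiration = e^(−Te/τ) = e^(−0.31/0.204) = 0.2188 → 21.88%.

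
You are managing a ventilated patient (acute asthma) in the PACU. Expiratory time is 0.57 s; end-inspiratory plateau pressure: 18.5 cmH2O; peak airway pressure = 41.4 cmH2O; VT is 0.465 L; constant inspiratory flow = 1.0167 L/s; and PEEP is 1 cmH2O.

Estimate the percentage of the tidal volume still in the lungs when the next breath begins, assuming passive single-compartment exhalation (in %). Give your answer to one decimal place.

38.6

R = (PIP − Pplat)/V̇ = (41.4 − 18.5) / 1.0167 = 22.9/1.0167 = 22.524 cmH2O·s/L.
C = Vt/(Pplat − PEEP) = 465.0 / (18.5 − 1) = 465.0/17.5 = 26.571 mL/cmH2O.
τ = R × C = 22.524 × 0.02657 L/cmH2O = 0.5985 s.
Fraction remaining at end-expiration = e^(−Te/τ) = e^(−0.57/0.5985) = 0.3858 → 38.58%.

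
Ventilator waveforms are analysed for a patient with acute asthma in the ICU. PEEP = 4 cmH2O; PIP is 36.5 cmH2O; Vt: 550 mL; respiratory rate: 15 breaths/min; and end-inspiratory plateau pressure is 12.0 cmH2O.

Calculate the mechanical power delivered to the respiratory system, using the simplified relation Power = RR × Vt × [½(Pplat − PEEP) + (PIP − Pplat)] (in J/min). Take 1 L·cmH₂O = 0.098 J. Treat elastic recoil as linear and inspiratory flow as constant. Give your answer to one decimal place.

Per-breath work = Vt × [½(Pplat−PEEP) + (PIP−Pplat)] = 0.550 × [0.5×8.0 + 24.5] = 0.550 × 28.5 = 15.675 L·cmH2O.
Power = 15 × 15.675 = 235.13 L·cmH2O/min.
× 0.098 J/(L·cmH2O) → 23.043 J/min.

23.0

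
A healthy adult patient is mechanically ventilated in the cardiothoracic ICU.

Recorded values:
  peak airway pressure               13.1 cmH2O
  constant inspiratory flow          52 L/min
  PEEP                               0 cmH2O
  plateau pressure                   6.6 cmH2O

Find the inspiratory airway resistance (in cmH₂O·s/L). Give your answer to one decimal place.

Flow: 52 L/min ÷ 60 = 0.8667 L/s.
Raw = (PIP − Pplat) / flow = (13.1 − 6.6) / 0.8667 = 6.5 / 0.8667 = 7.5 cmH2O·s/L.

7.5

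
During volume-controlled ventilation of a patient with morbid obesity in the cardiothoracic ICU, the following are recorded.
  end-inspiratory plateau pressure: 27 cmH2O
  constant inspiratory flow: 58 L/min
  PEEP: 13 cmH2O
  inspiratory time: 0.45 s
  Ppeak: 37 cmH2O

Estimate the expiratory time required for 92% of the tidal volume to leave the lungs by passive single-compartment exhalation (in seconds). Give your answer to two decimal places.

Flow: 58 L/min ÷ 60 = 0.9667 L/s.
Vt = flow × Ti = 0.9667 L/s × 0.45 s × 1000 mL/L = 435.02 mL.
R = (PIP − Pplat)/V̇ = (37 − 27) / 0.9667 = 10.0/0.9667 = 10.344 cmH2O·s/L.
C = Vt/(Pplat − PEEP) = 435.02 / (27 − 13) = 435.02/14.0 = 31.073 mL/cmH2O.
τ = R × C = 10.344 × 0.03107 L/cmH2O = 0.3214 s.
t = −τ·ln(1 − 0.92) = −0.3214·ln(0.08) = 0.8118 s.

0.81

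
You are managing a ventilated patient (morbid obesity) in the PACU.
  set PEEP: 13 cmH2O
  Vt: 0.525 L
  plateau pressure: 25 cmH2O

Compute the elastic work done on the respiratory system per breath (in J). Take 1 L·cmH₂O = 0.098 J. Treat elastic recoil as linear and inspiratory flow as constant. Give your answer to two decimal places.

Elastic work ≈ ½ × (Pplat − PEEP) × Vt = 0.5 × (25 − 13) × 0.525 L = 0.5 × 12.0 × 0.525 = 3.15 L·cmH2O.
× 0.098 J/(L·cmH2O) → 0.3087 J.

0.31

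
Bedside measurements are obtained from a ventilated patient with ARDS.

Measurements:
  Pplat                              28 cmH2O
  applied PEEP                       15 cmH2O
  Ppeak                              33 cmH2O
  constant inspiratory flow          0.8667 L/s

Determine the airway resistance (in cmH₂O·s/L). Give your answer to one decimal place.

5.8

Raw = (PIP − Pplat) / flow = (33 − 28) / 0.8667 = 5.0 / 0.8667 = 5.769 cmH2O·s/L.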